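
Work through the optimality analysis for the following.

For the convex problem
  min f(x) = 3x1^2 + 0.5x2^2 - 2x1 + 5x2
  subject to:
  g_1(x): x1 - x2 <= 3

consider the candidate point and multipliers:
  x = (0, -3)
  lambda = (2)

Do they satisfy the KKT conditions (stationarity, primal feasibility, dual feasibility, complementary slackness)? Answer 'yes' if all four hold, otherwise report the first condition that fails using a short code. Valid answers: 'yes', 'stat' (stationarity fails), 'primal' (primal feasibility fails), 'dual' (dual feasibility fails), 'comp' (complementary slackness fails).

Gradient of f: grad f(x) = Q x + c = (-2, 2)
Constraint values g_i(x) = a_i^T x - b_i:
  g_1((0, -3)) = 0
Stationarity residual: grad f(x) + sum_i lambda_i a_i = (0, 0)
  -> stationarity OK
Primal feasibility (all g_i <= 0): OK
Dual feasibility (all lambda_i >= 0): OK
Complementary slackness (lambda_i * g_i(x) = 0 for all i): OK

Verdict: yes, KKT holds.

yes


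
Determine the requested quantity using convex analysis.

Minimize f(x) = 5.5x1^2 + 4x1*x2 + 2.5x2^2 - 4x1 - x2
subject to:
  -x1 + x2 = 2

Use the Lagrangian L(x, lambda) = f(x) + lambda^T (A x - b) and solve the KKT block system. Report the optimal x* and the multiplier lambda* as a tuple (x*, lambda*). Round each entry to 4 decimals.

Form the Lagrangian:
  L(x, lambda) = (1/2) x^T Q x + c^T x + lambda^T (A x - b)
Stationarity (grad_x L = 0): Q x + c + A^T lambda = 0.
Primal feasibility: A x = b.

This gives the KKT block system:
  [ Q   A^T ] [ x     ]   [-c ]
  [ A    0  ] [ lambda ] = [ b ]

Solving the linear system:
  x*      = (-0.5417, 1.4583)
  lambda* = (-4.125)
  f(x*)   = 4.4792

x* = (-0.5417, 1.4583), lambda* = (-4.125)


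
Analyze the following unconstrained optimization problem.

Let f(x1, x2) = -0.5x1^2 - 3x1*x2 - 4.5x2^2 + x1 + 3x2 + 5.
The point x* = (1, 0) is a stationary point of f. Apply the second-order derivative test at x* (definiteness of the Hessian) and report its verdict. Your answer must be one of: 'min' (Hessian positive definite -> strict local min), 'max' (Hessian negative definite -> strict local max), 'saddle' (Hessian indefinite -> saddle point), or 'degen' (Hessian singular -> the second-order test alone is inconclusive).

Compute the Hessian H = grad^2 f:
  H = [[-1, -3], [-3, -9]]
Verify stationarity: grad f(x*) = H x* + g = (0, 0).
Eigenvalues of H: -10, 0.
H has a zero eigenvalue (singular; negative semidefinite but not definite), so H is neither positive definite, negative definite, nor indefinite. The second-order test alone is inconclusive -> degen.
(Indeed, f is constant along the null direction of H through x*, so x* is not a strict local extremum.)

degen


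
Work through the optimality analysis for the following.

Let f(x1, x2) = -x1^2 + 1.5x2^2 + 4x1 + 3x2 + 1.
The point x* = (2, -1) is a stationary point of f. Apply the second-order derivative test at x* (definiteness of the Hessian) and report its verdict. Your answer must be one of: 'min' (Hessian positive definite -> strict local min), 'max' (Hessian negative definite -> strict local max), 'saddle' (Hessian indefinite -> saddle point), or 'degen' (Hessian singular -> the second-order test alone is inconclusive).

Compute the Hessian H = grad^2 f:
  H = [[-2, 0], [0, 3]]
Verify stationarity: grad f(x*) = H x* + g = (0, 0).
Eigenvalues of H: -2, 3.
Eigenvalues have mixed signs, so H is indefinite -> x* is a saddle point.

saddle


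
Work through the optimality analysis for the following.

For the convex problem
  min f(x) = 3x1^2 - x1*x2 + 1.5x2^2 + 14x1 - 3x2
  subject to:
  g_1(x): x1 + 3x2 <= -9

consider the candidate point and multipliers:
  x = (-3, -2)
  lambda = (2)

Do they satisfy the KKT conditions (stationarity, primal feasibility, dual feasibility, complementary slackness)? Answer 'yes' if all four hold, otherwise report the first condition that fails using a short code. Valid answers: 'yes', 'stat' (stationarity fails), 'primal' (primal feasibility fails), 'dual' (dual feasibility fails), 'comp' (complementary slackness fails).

Gradient of f: grad f(x) = Q x + c = (-2, -6)
Constraint values g_i(x) = a_i^T x - b_i:
  g_1((-3, -2)) = 0
Stationarity residual: grad f(x) + sum_i lambda_i a_i = (0, 0)
  -> stationarity OK
Primal feasibility (all g_i <= 0): OK
Dual feasibility (all lambda_i >= 0): OK
Complementary slackness (lambda_i * g_i(x) = 0 for all i): OK

Verdict: yes, KKT holds.

yes


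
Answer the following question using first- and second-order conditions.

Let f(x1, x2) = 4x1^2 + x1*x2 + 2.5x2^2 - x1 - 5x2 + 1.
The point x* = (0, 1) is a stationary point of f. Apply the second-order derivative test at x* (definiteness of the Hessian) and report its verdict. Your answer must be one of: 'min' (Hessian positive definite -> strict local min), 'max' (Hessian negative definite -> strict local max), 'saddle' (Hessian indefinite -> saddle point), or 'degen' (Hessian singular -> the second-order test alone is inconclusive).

Compute the Hessian H = grad^2 f:
  H = [[8, 1], [1, 5]]
Verify stationarity: grad f(x*) = H x* + g = (0, 0).
Eigenvalues of H: 4.6972, 8.3028.
Both eigenvalues > 0, so H is positive definite -> x* is a strict local min.

min


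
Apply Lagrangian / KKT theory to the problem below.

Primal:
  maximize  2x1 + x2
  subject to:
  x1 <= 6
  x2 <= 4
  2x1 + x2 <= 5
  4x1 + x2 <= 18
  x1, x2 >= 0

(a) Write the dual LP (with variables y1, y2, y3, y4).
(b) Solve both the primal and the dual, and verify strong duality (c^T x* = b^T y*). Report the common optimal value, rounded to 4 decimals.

The standard primal-dual pair for 'max c^T x s.t. A x <= b, x >= 0' is:
  Dual:  min b^T y  s.t.  A^T y >= c,  y >= 0.

So the dual LP is:
  minimize  6y1 + 4y2 + 5y3 + 18y4
  subject to:
    y1 + 2y3 + 4y4 >= 2
    y2 + y3 + y4 >= 1
    y1, y2, y3, y4 >= 0

Solving the primal: x* = (2.5, 0).
  primal value c^T x* = 5.
Solving the dual: y* = (0, 0, 1, 0).
  dual value b^T y* = 5.
Strong duality: c^T x* = b^T y*. Confirmed.

5


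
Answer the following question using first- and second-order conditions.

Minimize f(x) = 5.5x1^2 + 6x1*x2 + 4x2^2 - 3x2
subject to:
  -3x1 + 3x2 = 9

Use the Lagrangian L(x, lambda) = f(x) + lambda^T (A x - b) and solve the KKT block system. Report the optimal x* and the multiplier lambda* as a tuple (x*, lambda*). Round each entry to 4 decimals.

Form the Lagrangian:
  L(x, lambda) = (1/2) x^T Q x + c^T x + lambda^T (A x - b)
Stationarity (grad_x L = 0): Q x + c + A^T lambda = 0.
Primal feasibility: A x = b.

This gives the KKT block system:
  [ Q   A^T ] [ x     ]   [-c ]
  [ A    0  ] [ lambda ] = [ b ]

Solving the linear system:
  x*      = (-1.2581, 1.7419)
  lambda* = (-1.129)
  f(x*)   = 2.4677

x* = (-1.2581, 1.7419), lambda* = (-1.129)


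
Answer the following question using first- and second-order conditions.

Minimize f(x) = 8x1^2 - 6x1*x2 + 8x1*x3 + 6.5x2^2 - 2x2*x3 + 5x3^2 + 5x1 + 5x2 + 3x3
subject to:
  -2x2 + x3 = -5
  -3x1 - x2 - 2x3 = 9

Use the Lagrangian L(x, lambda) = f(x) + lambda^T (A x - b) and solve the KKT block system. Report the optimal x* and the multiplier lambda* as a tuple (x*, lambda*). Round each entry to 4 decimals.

Form the Lagrangian:
  L(x, lambda) = (1/2) x^T Q x + c^T x + lambda^T (A x - b)
Stationarity (grad_x L = 0): Q x + c + A^T lambda = 0.
Primal feasibility: A x = b.

This gives the KKT block system:
  [ Q   A^T ] [ x     ]   [-c ]
  [ A    0  ] [ lambda ] = [ b ]

Solving the linear system:
  x*      = (-0.4455, 0.4673, -4.0653)
  lambda* = (17.1822, -12.4851)
  f(x*)   = 93.095

x* = (-0.4455, 0.4673, -4.0653), lambda* = (17.1822, -12.4851)


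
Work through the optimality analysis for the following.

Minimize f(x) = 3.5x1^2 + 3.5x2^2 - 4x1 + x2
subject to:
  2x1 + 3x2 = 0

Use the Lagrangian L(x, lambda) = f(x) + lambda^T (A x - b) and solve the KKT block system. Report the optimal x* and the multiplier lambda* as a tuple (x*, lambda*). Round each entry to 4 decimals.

Form the Lagrangian:
  L(x, lambda) = (1/2) x^T Q x + c^T x + lambda^T (A x - b)
Stationarity (grad_x L = 0): Q x + c + A^T lambda = 0.
Primal feasibility: A x = b.

This gives the KKT block system:
  [ Q   A^T ] [ x     ]   [-c ]
  [ A    0  ] [ lambda ] = [ b ]

Solving the linear system:
  x*      = (0.4615, -0.3077)
  lambda* = (0.3846)
  f(x*)   = -1.0769

x* = (0.4615, -0.3077), lambda* = (0.3846)


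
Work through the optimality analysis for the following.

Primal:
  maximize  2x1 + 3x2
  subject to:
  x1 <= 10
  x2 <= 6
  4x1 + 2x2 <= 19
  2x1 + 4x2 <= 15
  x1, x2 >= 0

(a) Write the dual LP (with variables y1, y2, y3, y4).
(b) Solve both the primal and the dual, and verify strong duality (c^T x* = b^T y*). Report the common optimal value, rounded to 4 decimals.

The standard primal-dual pair for 'max c^T x s.t. A x <= b, x >= 0' is:
  Dual:  min b^T y  s.t.  A^T y >= c,  y >= 0.

So the dual LP is:
  minimize  10y1 + 6y2 + 19y3 + 15y4
  subject to:
    y1 + 4y3 + 2y4 >= 2
    y2 + 2y3 + 4y4 >= 3
    y1, y2, y3, y4 >= 0

Solving the primal: x* = (3.8333, 1.8333).
  primal value c^T x* = 13.1667.
Solving the dual: y* = (0, 0, 0.1667, 0.6667).
  dual value b^T y* = 13.1667.
Strong duality: c^T x* = b^T y*. Confirmed.

13.1667


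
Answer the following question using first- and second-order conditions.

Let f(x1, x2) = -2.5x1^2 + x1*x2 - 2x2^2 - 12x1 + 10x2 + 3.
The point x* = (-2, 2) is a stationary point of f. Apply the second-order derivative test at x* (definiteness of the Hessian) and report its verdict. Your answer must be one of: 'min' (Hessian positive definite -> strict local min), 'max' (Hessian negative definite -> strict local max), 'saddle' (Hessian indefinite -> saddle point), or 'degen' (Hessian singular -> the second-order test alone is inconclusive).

Compute the Hessian H = grad^2 f:
  H = [[-5, 1], [1, -4]]
Verify stationarity: grad f(x*) = H x* + g = (0, 0).
Eigenvalues of H: -5.618, -3.382.
Both eigenvalues < 0, so H is negative definite -> x* is a strict local max.

max


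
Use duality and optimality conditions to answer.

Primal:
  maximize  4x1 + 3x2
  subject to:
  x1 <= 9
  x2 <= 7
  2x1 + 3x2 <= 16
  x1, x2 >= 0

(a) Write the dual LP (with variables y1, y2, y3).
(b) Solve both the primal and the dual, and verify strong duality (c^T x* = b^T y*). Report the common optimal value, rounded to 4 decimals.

The standard primal-dual pair for 'max c^T x s.t. A x <= b, x >= 0' is:
  Dual:  min b^T y  s.t.  A^T y >= c,  y >= 0.

So the dual LP is:
  minimize  9y1 + 7y2 + 16y3
  subject to:
    y1 + 2y3 >= 4
    y2 + 3y3 >= 3
    y1, y2, y3 >= 0

Solving the primal: x* = (8, 0).
  primal value c^T x* = 32.
Solving the dual: y* = (0, 0, 2).
  dual value b^T y* = 32.
Strong duality: c^T x* = b^T y*. Confirmed.

32


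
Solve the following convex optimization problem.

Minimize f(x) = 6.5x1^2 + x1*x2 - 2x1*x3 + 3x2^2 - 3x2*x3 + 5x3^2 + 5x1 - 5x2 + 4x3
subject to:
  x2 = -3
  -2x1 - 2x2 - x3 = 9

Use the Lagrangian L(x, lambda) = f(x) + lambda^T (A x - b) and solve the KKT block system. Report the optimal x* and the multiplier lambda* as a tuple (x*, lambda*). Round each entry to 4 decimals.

Form the Lagrangian:
  L(x, lambda) = (1/2) x^T Q x + c^T x + lambda^T (A x - b)
Stationarity (grad_x L = 0): Q x + c + A^T lambda = 0.
Primal feasibility: A x = b.

This gives the KKT block system:
  [ Q   A^T ] [ x     ]   [-c ]
  [ A    0  ] [ lambda ] = [ b ]

Solving the linear system:
  x*      = (-0.6885, -3, -1.623)
  lambda* = (15.1148, -1.8525)
  f(x*)   = 33.541

x* = (-0.6885, -3, -1.623), lambda* = (15.1148, -1.8525)


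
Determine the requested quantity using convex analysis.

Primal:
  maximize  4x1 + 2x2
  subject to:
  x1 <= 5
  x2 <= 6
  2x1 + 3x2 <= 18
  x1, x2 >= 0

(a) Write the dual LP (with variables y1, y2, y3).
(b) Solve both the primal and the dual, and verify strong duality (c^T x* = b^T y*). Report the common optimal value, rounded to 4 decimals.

The standard primal-dual pair for 'max c^T x s.t. A x <= b, x >= 0' is:
  Dual:  min b^T y  s.t.  A^T y >= c,  y >= 0.

So the dual LP is:
  minimize  5y1 + 6y2 + 18y3
  subject to:
    y1 + 2y3 >= 4
    y2 + 3y3 >= 2
    y1, y2, y3 >= 0

Solving the primal: x* = (5, 2.6667).
  primal value c^T x* = 25.3333.
Solving the dual: y* = (2.6667, 0, 0.6667).
  dual value b^T y* = 25.3333.
Strong duality: c^T x* = b^T y*. Confirmed.

25.3333


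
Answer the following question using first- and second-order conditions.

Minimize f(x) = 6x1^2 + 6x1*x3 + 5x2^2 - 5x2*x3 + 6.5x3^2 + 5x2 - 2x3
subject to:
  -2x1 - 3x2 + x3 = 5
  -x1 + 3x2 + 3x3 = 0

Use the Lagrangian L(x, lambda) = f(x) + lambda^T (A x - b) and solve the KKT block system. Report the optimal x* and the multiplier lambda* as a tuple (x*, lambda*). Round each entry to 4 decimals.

Form the Lagrangian:
  L(x, lambda) = (1/2) x^T Q x + c^T x + lambda^T (A x - b)
Stationarity (grad_x L = 0): Q x + c + A^T lambda = 0.
Primal feasibility: A x = b.

This gives the KKT block system:
  [ Q   A^T ] [ x     ]   [-c ]
  [ A    0  ] [ lambda ] = [ b ]

Solving the linear system:
  x*      = (-0.8623, -0.8907, 0.6033)
  lambda* = (-3.0117, -0.7038)
  f(x*)   = 4.6992

x* = (-0.8623, -0.8907, 0.6033), lambda* = (-3.0117, -0.7038)


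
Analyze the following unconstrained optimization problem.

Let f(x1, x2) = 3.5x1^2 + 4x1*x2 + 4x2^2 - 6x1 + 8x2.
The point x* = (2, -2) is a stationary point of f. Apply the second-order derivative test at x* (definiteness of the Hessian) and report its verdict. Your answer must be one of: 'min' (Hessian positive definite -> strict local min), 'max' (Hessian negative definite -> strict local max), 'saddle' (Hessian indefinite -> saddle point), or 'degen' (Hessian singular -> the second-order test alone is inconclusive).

Compute the Hessian H = grad^2 f:
  H = [[7, 4], [4, 8]]
Verify stationarity: grad f(x*) = H x* + g = (0, 0).
Eigenvalues of H: 3.4689, 11.5311.
Both eigenvalues > 0, so H is positive definite -> x* is a strict local min.

min


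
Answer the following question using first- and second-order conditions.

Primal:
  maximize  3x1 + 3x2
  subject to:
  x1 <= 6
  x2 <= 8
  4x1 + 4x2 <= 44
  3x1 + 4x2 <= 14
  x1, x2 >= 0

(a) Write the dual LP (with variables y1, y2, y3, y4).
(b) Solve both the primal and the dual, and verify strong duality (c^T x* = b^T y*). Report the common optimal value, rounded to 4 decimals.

The standard primal-dual pair for 'max c^T x s.t. A x <= b, x >= 0' is:
  Dual:  min b^T y  s.t.  A^T y >= c,  y >= 0.

So the dual LP is:
  minimize  6y1 + 8y2 + 44y3 + 14y4
  subject to:
    y1 + 4y3 + 3y4 >= 3
    y2 + 4y3 + 4y4 >= 3
    y1, y2, y3, y4 >= 0

Solving the primal: x* = (4.6667, 0).
  primal value c^T x* = 14.
Solving the dual: y* = (0, 0, 0, 1).
  dual value b^T y* = 14.
Strong duality: c^T x* = b^T y*. Confirmed.

14


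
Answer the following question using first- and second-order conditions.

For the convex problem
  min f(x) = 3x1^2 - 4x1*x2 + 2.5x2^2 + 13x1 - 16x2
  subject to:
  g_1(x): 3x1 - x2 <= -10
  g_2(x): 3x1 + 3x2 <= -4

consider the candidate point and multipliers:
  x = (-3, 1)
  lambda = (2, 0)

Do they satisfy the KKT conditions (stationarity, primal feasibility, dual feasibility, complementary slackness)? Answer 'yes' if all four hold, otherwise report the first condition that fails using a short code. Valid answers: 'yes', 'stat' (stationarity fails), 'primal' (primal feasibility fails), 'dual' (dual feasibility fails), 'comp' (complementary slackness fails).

Gradient of f: grad f(x) = Q x + c = (-9, 1)
Constraint values g_i(x) = a_i^T x - b_i:
  g_1((-3, 1)) = 0
  g_2((-3, 1)) = -2
Stationarity residual: grad f(x) + sum_i lambda_i a_i = (-3, -1)
  -> stationarity FAILS
Primal feasibility (all g_i <= 0): OK
Dual feasibility (all lambda_i >= 0): OK
Complementary slackness (lambda_i * g_i(x) = 0 for all i): OK

Verdict: the first failing condition is stationarity -> stat.

stat


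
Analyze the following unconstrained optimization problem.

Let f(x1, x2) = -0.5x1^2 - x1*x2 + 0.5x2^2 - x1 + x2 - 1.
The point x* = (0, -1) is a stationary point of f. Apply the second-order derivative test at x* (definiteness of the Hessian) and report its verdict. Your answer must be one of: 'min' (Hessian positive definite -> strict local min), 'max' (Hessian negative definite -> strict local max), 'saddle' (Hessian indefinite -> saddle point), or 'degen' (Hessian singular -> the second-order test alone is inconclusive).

Compute the Hessian H = grad^2 f:
  H = [[-1, -1], [-1, 1]]
Verify stationarity: grad f(x*) = H x* + g = (0, 0).
Eigenvalues of H: -1.4142, 1.4142.
Eigenvalues have mixed signs, so H is indefinite -> x* is a saddle point.

saddle


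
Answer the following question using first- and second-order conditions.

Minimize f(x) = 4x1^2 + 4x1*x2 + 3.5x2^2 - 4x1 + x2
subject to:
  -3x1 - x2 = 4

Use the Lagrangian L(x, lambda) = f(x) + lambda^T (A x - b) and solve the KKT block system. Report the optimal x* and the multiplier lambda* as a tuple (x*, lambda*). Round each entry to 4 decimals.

Form the Lagrangian:
  L(x, lambda) = (1/2) x^T Q x + c^T x + lambda^T (A x - b)
Stationarity (grad_x L = 0): Q x + c + A^T lambda = 0.
Primal feasibility: A x = b.

This gives the KKT block system:
  [ Q   A^T ] [ x     ]   [-c ]
  [ A    0  ] [ lambda ] = [ b ]

Solving the linear system:
  x*      = (-1.2979, -0.1064)
  lambda* = (-4.9362)
  f(x*)   = 12.4149

x* = (-1.2979, -0.1064), lambda* = (-4.9362)


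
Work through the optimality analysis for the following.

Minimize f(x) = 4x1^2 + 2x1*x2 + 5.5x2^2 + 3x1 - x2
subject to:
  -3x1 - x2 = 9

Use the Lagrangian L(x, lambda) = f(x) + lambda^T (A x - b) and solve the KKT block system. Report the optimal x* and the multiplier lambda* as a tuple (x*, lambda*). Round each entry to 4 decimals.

Form the Lagrangian:
  L(x, lambda) = (1/2) x^T Q x + c^T x + lambda^T (A x - b)
Stationarity (grad_x L = 0): Q x + c + A^T lambda = 0.
Primal feasibility: A x = b.

This gives the KKT block system:
  [ Q   A^T ] [ x     ]   [-c ]
  [ A    0  ] [ lambda ] = [ b ]

Solving the linear system:
  x*      = (-3, 0)
  lambda* = (-7)
  f(x*)   = 27

x* = (-3, 0), lambda* = (-7)


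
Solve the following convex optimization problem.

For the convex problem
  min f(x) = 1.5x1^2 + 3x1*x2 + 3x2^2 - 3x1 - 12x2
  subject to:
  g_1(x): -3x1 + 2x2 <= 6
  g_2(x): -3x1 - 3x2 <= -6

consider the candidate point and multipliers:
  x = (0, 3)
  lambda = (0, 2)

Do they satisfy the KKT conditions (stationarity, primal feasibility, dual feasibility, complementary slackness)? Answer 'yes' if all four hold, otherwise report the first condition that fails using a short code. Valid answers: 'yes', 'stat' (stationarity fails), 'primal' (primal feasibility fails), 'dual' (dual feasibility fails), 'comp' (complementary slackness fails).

Gradient of f: grad f(x) = Q x + c = (6, 6)
Constraint values g_i(x) = a_i^T x - b_i:
  g_1((0, 3)) = 0
  g_2((0, 3)) = -3
Stationarity residual: grad f(x) + sum_i lambda_i a_i = (0, 0)
  -> stationarity OK
Primal feasibility (all g_i <= 0): OK
Dual feasibility (all lambda_i >= 0): OK
Complementary slackness (lambda_i * g_i(x) = 0 for all i): FAILS

Verdict: the first failing condition is complementary_slackness -> comp.

comp


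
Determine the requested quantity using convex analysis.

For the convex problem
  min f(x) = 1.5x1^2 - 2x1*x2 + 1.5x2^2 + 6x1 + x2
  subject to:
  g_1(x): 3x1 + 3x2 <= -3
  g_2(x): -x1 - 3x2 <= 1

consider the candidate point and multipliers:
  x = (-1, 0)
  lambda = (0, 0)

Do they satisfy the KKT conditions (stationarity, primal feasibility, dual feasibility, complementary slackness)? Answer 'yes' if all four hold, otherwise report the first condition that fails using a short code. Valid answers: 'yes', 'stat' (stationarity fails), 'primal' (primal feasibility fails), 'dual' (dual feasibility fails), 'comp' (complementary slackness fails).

Gradient of f: grad f(x) = Q x + c = (3, 3)
Constraint values g_i(x) = a_i^T x - b_i:
  g_1((-1, 0)) = 0
  g_2((-1, 0)) = 0
Stationarity residual: grad f(x) + sum_i lambda_i a_i = (3, 3)
  -> stationarity FAILS
Primal feasibility (all g_i <= 0): OK
Dual feasibility (all lambda_i >= 0): OK
Complementary slackness (lambda_i * g_i(x) = 0 for all i): OK

Verdict: the first failing condition is stationarity -> stat.

stat


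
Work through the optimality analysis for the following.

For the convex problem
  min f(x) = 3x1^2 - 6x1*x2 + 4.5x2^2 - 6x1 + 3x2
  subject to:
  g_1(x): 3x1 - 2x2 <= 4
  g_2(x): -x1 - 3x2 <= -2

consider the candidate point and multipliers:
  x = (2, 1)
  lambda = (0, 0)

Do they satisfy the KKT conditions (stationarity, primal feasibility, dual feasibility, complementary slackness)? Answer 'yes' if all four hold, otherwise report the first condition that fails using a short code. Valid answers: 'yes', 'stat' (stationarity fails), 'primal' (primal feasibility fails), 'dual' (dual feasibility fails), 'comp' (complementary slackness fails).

Gradient of f: grad f(x) = Q x + c = (0, 0)
Constraint values g_i(x) = a_i^T x - b_i:
  g_1((2, 1)) = 0
  g_2((2, 1)) = -3
Stationarity residual: grad f(x) + sum_i lambda_i a_i = (0, 0)
  -> stationarity OK
Primal feasibility (all g_i <= 0): OK
Dual feasibility (all lambda_i >= 0): OK
Complementary slackness (lambda_i * g_i(x) = 0 for all i): OK

Verdict: yes, KKT holds.

yes


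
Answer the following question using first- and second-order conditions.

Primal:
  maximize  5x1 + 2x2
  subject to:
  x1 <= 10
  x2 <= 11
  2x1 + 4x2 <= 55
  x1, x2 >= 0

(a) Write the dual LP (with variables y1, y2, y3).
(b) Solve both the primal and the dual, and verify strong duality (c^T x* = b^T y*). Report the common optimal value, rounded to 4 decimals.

The standard primal-dual pair for 'max c^T x s.t. A x <= b, x >= 0' is:
  Dual:  min b^T y  s.t.  A^T y >= c,  y >= 0.

So the dual LP is:
  minimize  10y1 + 11y2 + 55y3
  subject to:
    y1 + 2y3 >= 5
    y2 + 4y3 >= 2
    y1, y2, y3 >= 0

Solving the primal: x* = (10, 8.75).
  primal value c^T x* = 67.5.
Solving the dual: y* = (4, 0, 0.5).
  dual value b^T y* = 67.5.
Strong duality: c^T x* = b^T y*. Confirmed.

67.5


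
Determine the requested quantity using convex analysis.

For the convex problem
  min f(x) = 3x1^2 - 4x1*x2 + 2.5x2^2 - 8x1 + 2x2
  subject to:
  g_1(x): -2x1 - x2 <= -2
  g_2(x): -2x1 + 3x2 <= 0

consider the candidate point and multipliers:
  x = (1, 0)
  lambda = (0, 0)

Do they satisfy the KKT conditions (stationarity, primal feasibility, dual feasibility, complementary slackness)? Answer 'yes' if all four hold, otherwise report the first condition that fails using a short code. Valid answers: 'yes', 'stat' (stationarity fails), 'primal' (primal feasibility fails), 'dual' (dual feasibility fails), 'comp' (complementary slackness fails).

Gradient of f: grad f(x) = Q x + c = (-2, -2)
Constraint values g_i(x) = a_i^T x - b_i:
  g_1((1, 0)) = 0
  g_2((1, 0)) = -2
Stationarity residual: grad f(x) + sum_i lambda_i a_i = (-2, -2)
  -> stationarity FAILS
Primal feasibility (all g_i <= 0): OK
Dual feasibility (all lambda_i >= 0): OK
Complementary slackness (lambda_i * g_i(x) = 0 for all i): OK

Verdict: the first failing condition is stationarity -> stat.

stat


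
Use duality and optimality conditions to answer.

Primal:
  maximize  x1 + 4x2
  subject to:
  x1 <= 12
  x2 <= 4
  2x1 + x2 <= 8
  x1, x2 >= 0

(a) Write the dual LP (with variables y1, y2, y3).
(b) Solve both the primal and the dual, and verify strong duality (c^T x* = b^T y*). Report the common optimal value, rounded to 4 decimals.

The standard primal-dual pair for 'max c^T x s.t. A x <= b, x >= 0' is:
  Dual:  min b^T y  s.t.  A^T y >= c,  y >= 0.

So the dual LP is:
  minimize  12y1 + 4y2 + 8y3
  subject to:
    y1 + 2y3 >= 1
    y2 + y3 >= 4
    y1, y2, y3 >= 0

Solving the primal: x* = (2, 4).
  primal value c^T x* = 18.
Solving the dual: y* = (0, 3.5, 0.5).
  dual value b^T y* = 18.
Strong duality: c^T x* = b^T y*. Confirmed.

18


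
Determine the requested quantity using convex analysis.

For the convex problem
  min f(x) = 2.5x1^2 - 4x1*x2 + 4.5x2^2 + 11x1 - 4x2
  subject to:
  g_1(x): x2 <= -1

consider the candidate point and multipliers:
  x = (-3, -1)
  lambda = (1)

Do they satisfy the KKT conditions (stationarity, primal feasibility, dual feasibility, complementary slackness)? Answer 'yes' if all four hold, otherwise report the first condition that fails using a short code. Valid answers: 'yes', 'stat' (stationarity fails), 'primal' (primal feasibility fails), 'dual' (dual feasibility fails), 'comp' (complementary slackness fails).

Gradient of f: grad f(x) = Q x + c = (0, -1)
Constraint values g_i(x) = a_i^T x - b_i:
  g_1((-3, -1)) = 0
Stationarity residual: grad f(x) + sum_i lambda_i a_i = (0, 0)
  -> stationarity OK
Primal feasibility (all g_i <= 0): OK
Dual feasibility (all lambda_i >= 0): OK
Complementary slackness (lambda_i * g_i(x) = 0 for all i): OK

Verdict: yes, KKT holds.

yes


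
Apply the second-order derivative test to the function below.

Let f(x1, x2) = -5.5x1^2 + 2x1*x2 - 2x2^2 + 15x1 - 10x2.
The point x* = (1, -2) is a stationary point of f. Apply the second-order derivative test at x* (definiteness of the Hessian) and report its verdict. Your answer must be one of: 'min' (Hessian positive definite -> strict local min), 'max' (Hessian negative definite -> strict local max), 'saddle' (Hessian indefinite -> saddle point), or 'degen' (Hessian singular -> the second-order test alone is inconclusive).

Compute the Hessian H = grad^2 f:
  H = [[-11, 2], [2, -4]]
Verify stationarity: grad f(x*) = H x* + g = (0, 0).
Eigenvalues of H: -11.5311, -3.4689.
Both eigenvalues < 0, so H is negative definite -> x* is a strict local max.

max


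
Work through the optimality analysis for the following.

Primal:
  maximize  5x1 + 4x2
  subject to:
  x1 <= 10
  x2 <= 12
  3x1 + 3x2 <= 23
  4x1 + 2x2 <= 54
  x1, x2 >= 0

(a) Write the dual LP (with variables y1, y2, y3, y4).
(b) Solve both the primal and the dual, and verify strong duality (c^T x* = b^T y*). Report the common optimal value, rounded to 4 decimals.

The standard primal-dual pair for 'max c^T x s.t. A x <= b, x >= 0' is:
  Dual:  min b^T y  s.t.  A^T y >= c,  y >= 0.

So the dual LP is:
  minimize  10y1 + 12y2 + 23y3 + 54y4
  subject to:
    y1 + 3y3 + 4y4 >= 5
    y2 + 3y3 + 2y4 >= 4
    y1, y2, y3, y4 >= 0

Solving the primal: x* = (7.6667, 0).
  primal value c^T x* = 38.3333.
Solving the dual: y* = (0, 0, 1.6667, 0).
  dual value b^T y* = 38.3333.
Strong duality: c^T x* = b^T y*. Confirmed.

38.3333


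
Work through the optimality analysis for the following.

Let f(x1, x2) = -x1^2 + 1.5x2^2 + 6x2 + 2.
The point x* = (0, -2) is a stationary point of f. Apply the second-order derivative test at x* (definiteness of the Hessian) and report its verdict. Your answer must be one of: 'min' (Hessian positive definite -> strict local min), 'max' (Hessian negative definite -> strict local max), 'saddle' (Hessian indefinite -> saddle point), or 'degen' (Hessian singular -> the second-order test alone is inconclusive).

Compute the Hessian H = grad^2 f:
  H = [[-2, 0], [0, 3]]
Verify stationarity: grad f(x*) = H x* + g = (0, 0).
Eigenvalues of H: -2, 3.
Eigenvalues have mixed signs, so H is indefinite -> x* is a saddle point.

saddle


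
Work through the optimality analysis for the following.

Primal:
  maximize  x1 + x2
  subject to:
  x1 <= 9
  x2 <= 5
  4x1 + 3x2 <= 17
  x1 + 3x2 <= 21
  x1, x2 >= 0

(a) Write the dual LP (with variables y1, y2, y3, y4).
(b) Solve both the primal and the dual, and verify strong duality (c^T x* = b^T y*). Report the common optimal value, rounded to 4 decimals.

The standard primal-dual pair for 'max c^T x s.t. A x <= b, x >= 0' is:
  Dual:  min b^T y  s.t.  A^T y >= c,  y >= 0.

So the dual LP is:
  minimize  9y1 + 5y2 + 17y3 + 21y4
  subject to:
    y1 + 4y3 + y4 >= 1
    y2 + 3y3 + 3y4 >= 1
    y1, y2, y3, y4 >= 0

Solving the primal: x* = (0.5, 5).
  primal value c^T x* = 5.5.
Solving the dual: y* = (0, 0.25, 0.25, 0).
  dual value b^T y* = 5.5.
Strong duality: c^T x* = b^T y*. Confirmed.

5.5


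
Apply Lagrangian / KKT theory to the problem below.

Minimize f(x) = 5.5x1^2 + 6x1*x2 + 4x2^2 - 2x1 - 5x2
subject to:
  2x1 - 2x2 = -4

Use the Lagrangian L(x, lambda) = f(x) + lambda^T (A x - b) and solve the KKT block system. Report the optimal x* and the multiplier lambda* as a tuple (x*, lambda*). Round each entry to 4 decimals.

Form the Lagrangian:
  L(x, lambda) = (1/2) x^T Q x + c^T x + lambda^T (A x - b)
Stationarity (grad_x L = 0): Q x + c + A^T lambda = 0.
Primal feasibility: A x = b.

This gives the KKT block system:
  [ Q   A^T ] [ x     ]   [-c ]
  [ A    0  ] [ lambda ] = [ b ]

Solving the linear system:
  x*      = (-0.6774, 1.3226)
  lambda* = (0.7581)
  f(x*)   = -1.1129

x* = (-0.6774, 1.3226), lambda* = (0.7581)


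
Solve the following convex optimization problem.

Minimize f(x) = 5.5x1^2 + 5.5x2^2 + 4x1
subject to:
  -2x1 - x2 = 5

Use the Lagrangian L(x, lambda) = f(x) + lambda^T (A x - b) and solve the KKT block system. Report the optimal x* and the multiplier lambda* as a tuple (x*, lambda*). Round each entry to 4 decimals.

Form the Lagrangian:
  L(x, lambda) = (1/2) x^T Q x + c^T x + lambda^T (A x - b)
Stationarity (grad_x L = 0): Q x + c + A^T lambda = 0.
Primal feasibility: A x = b.

This gives the KKT block system:
  [ Q   A^T ] [ x     ]   [-c ]
  [ A    0  ] [ lambda ] = [ b ]

Solving the linear system:
  x*      = (-2.0727, -0.8545)
  lambda* = (-9.4)
  f(x*)   = 19.3545

x* = (-2.0727, -0.8545), lambda* = (-9.4)


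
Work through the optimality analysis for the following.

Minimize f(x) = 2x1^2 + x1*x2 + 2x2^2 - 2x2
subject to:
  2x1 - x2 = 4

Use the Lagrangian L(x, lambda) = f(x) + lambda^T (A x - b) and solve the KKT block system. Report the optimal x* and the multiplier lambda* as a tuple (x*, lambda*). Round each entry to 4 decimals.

Form the Lagrangian:
  L(x, lambda) = (1/2) x^T Q x + c^T x + lambda^T (A x - b)
Stationarity (grad_x L = 0): Q x + c + A^T lambda = 0.
Primal feasibility: A x = b.

This gives the KKT block system:
  [ Q   A^T ] [ x     ]   [-c ]
  [ A    0  ] [ lambda ] = [ b ]

Solving the linear system:
  x*      = (1.6667, -0.6667)
  lambda* = (-3)
  f(x*)   = 6.6667

x* = (1.6667, -0.6667), lambda* = (-3)


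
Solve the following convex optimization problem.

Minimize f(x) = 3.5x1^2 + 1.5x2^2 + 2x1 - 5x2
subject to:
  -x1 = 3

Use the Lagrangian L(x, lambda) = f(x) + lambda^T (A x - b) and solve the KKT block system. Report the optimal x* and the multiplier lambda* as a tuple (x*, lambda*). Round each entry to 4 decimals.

Form the Lagrangian:
  L(x, lambda) = (1/2) x^T Q x + c^T x + lambda^T (A x - b)
Stationarity (grad_x L = 0): Q x + c + A^T lambda = 0.
Primal feasibility: A x = b.

This gives the KKT block system:
  [ Q   A^T ] [ x     ]   [-c ]
  [ A    0  ] [ lambda ] = [ b ]

Solving the linear system:
  x*      = (-3, 1.6667)
  lambda* = (-19)
  f(x*)   = 21.3333

x* = (-3, 1.6667), lambda* = (-19)


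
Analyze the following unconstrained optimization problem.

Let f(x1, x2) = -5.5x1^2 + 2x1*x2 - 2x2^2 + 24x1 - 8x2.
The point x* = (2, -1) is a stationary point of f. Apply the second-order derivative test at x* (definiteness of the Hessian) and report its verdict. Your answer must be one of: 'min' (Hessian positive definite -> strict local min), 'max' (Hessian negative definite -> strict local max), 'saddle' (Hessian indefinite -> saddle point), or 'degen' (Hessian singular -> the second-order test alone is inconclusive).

Compute the Hessian H = grad^2 f:
  H = [[-11, 2], [2, -4]]
Verify stationarity: grad f(x*) = H x* + g = (0, 0).
Eigenvalues of H: -11.5311, -3.4689.
Both eigenvalues < 0, so H is negative definite -> x* is a strict local max.

max


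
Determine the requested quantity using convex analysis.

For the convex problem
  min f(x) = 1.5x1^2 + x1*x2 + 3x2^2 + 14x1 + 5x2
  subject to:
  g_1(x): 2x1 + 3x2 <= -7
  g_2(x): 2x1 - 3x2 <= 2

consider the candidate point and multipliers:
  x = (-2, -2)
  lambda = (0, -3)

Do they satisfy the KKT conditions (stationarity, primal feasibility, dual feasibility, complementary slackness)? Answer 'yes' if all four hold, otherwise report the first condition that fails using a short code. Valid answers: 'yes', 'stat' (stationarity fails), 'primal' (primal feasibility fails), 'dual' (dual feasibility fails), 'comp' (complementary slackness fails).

Gradient of f: grad f(x) = Q x + c = (6, -9)
Constraint values g_i(x) = a_i^T x - b_i:
  g_1((-2, -2)) = -3
  g_2((-2, -2)) = 0
Stationarity residual: grad f(x) + sum_i lambda_i a_i = (0, 0)
  -> stationarity OK
Primal feasibility (all g_i <= 0): OK
Dual feasibility (all lambda_i >= 0): FAILS
Complementary slackness (lambda_i * g_i(x) = 0 for all i): OK

Verdict: the first failing condition is dual_feasibility -> dual.

dual


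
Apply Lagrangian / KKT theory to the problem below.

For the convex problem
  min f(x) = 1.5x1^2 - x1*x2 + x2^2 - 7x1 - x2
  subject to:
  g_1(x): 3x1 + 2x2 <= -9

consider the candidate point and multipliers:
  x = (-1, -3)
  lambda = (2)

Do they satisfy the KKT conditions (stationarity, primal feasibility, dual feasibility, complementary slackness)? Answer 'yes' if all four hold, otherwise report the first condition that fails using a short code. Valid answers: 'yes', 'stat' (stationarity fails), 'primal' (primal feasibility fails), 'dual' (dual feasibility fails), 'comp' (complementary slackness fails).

Gradient of f: grad f(x) = Q x + c = (-7, -6)
Constraint values g_i(x) = a_i^T x - b_i:
  g_1((-1, -3)) = 0
Stationarity residual: grad f(x) + sum_i lambda_i a_i = (-1, -2)
  -> stationarity FAILS
Primal feasibility (all g_i <= 0): OK
Dual feasibility (all lambda_i >= 0): OK
Complementary slackness (lambda_i * g_i(x) = 0 for all i): OK

Verdict: the first failing condition is stationarity -> stat.

stat


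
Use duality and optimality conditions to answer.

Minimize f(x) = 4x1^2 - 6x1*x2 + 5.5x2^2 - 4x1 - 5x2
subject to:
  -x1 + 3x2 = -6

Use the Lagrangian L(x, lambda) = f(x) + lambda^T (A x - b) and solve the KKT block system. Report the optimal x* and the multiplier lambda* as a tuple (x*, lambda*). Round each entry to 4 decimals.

Form the Lagrangian:
  L(x, lambda) = (1/2) x^T Q x + c^T x + lambda^T (A x - b)
Stationarity (grad_x L = 0): Q x + c + A^T lambda = 0.
Primal feasibility: A x = b.

This gives the KKT block system:
  [ Q   A^T ] [ x     ]   [-c ]
  [ A    0  ] [ lambda ] = [ b ]

Solving the linear system:
  x*      = (0.1915, -1.9362)
  lambda* = (9.1489)
  f(x*)   = 31.9043

x* = (0.1915, -1.9362), lambda* = (9.1489)


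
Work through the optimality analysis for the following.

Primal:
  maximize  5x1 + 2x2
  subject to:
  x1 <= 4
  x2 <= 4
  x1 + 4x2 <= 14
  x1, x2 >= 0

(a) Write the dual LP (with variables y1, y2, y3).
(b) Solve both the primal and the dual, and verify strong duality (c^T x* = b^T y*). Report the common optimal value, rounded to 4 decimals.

The standard primal-dual pair for 'max c^T x s.t. A x <= b, x >= 0' is:
  Dual:  min b^T y  s.t.  A^T y >= c,  y >= 0.

So the dual LP is:
  minimize  4y1 + 4y2 + 14y3
  subject to:
    y1 + y3 >= 5
    y2 + 4y3 >= 2
    y1, y2, y3 >= 0

Solving the primal: x* = (4, 2.5).
  primal value c^T x* = 25.
Solving the dual: y* = (4.5, 0, 0.5).
  dual value b^T y* = 25.
Strong duality: c^T x* = b^T y*. Confirmed.

25


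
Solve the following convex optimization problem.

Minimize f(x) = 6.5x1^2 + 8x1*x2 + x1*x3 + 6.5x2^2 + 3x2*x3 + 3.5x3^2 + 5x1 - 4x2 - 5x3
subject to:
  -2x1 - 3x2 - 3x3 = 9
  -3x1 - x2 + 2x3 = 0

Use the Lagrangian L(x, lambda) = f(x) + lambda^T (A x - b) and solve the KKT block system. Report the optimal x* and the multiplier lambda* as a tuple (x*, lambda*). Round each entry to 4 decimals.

Form the Lagrangian:
  L(x, lambda) = (1/2) x^T Q x + c^T x + lambda^T (A x - b)
Stationarity (grad_x L = 0): Q x + c + A^T lambda = 0.
Primal feasibility: A x = b.

This gives the KKT block system:
  [ Q   A^T ] [ x     ]   [-c ]
  [ A    0  ] [ lambda ] = [ b ]

Solving the linear system:
  x*      = (-1.349, -0.0515, -2.0492)
  lambda* = (-7.1184, -0.2537)
  f(x*)   = 33.8862

x* = (-1.349, -0.0515, -2.0492), lambda* = (-7.1184, -0.2537)


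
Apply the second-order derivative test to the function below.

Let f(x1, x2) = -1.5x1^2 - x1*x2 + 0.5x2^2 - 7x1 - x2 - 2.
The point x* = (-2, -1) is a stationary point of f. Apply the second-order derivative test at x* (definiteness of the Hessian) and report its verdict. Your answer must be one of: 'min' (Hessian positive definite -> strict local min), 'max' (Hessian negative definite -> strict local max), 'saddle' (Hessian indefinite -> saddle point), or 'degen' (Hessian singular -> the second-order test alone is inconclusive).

Compute the Hessian H = grad^2 f:
  H = [[-3, -1], [-1, 1]]
Verify stationarity: grad f(x*) = H x* + g = (0, 0).
Eigenvalues of H: -3.2361, 1.2361.
Eigenvalues have mixed signs, so H is indefinite -> x* is a saddle point.

saddle


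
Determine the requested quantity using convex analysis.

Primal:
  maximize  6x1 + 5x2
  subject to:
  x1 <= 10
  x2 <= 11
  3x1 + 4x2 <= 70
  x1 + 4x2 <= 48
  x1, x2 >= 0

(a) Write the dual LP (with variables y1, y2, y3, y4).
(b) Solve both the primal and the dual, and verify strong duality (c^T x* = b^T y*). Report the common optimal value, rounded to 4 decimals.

The standard primal-dual pair for 'max c^T x s.t. A x <= b, x >= 0' is:
  Dual:  min b^T y  s.t.  A^T y >= c,  y >= 0.

So the dual LP is:
  minimize  10y1 + 11y2 + 70y3 + 48y4
  subject to:
    y1 + 3y3 + y4 >= 6
    y2 + 4y3 + 4y4 >= 5
    y1, y2, y3, y4 >= 0

Solving the primal: x* = (10, 9.5).
  primal value c^T x* = 107.5.
Solving the dual: y* = (4.75, 0, 0, 1.25).
  dual value b^T y* = 107.5.
Strong duality: c^T x* = b^T y*. Confirmed.

107.5


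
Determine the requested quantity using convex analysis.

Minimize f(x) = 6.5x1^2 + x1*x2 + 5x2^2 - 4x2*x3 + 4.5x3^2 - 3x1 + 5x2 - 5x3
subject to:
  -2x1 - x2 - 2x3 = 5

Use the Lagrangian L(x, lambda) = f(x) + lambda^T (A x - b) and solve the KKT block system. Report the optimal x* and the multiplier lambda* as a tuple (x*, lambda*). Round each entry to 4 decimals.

Form the Lagrangian:
  L(x, lambda) = (1/2) x^T Q x + c^T x + lambda^T (A x - b)
Stationarity (grad_x L = 0): Q x + c + A^T lambda = 0.
Primal feasibility: A x = b.

This gives the KKT block system:
  [ Q   A^T ] [ x     ]   [-c ]
  [ A    0  ] [ lambda ] = [ b ]

Solving the linear system:
  x*      = (-0.4677, -1.4958, -1.2844)
  lambda* = (-5.2881)
  f(x*)   = 13.3934

x* = (-0.4677, -1.4958, -1.2844), lambda* = (-5.2881)


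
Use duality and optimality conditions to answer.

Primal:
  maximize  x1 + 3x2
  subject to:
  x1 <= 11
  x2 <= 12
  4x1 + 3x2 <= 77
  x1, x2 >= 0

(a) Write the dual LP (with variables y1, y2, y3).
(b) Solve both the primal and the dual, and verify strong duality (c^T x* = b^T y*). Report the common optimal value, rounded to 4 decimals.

The standard primal-dual pair for 'max c^T x s.t. A x <= b, x >= 0' is:
  Dual:  min b^T y  s.t.  A^T y >= c,  y >= 0.

So the dual LP is:
  minimize  11y1 + 12y2 + 77y3
  subject to:
    y1 + 4y3 >= 1
    y2 + 3y3 >= 3
    y1, y2, y3 >= 0

Solving the primal: x* = (10.25, 12).
  primal value c^T x* = 46.25.
Solving the dual: y* = (0, 2.25, 0.25).
  dual value b^T y* = 46.25.
Strong duality: c^T x* = b^T y*. Confirmed.

46.25


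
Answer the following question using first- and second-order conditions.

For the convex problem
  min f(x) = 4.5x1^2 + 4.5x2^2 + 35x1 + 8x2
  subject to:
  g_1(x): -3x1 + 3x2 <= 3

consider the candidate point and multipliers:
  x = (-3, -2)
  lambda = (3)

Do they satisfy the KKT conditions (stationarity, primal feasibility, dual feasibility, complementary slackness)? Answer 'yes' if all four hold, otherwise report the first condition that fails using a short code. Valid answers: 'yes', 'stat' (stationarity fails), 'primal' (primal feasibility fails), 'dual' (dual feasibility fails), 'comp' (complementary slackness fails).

Gradient of f: grad f(x) = Q x + c = (8, -10)
Constraint values g_i(x) = a_i^T x - b_i:
  g_1((-3, -2)) = 0
Stationarity residual: grad f(x) + sum_i lambda_i a_i = (-1, -1)
  -> stationarity FAILS
Primal feasibility (all g_i <= 0): OK
Dual feasibility (all lambda_i >= 0): OK
Complementary slackness (lambda_i * g_i(x) = 0 for all i): OK

Verdict: the first failing condition is stationarity -> stat.

stat
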